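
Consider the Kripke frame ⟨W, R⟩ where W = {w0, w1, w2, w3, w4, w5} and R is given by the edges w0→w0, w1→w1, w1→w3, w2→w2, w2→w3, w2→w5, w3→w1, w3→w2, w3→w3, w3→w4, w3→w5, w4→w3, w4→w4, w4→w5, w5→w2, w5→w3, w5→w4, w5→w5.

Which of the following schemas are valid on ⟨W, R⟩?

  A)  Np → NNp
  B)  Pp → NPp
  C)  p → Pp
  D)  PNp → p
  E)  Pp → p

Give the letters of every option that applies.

C, D

R is reflexive: each world relates to itself.
R is symmetric: every R-edge is matched by its reverse.
R is not transitive: w1 R w3 and w3 R w2 but not w1 R w2.
R is not euclidean: w3 R w1 and w3 R w2 but not w1 R w2.
R is not a subset of the identity: w1 R w3 with w1 ≠ w3.
(A) Np → NNp is axiom 4; it is valid on a frame exactly when R is transitive. R is not transitive, so not valid.
(B) Pp → NPp (axiom 5) characterises the euclidean frames. R is not euclidean — not valid.
(C) p → Pp is the dual of axiom T; it is valid on a frame exactly when R is reflexive. R is reflexive, so valid.
(D) PNp → p (the dual of axiom B) characterises the symmetric frames. R is symmetric — valid.
(E) Pp → p is valid only on frames where every R-edge is a self-loop. Here R ⊄ identity — not valid.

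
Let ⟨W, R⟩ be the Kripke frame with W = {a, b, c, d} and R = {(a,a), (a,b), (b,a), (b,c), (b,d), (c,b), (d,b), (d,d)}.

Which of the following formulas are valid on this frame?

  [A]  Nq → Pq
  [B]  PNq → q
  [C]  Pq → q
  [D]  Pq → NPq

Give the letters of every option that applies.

R is symmetric: every R-edge is matched by its reverse.
R is not euclidean: b R a and b R c but not a R c.
R is serial: every world has an R-successor.
R is not a subset of the identity: a R b with a ≠ b.
(A) Nq → Pq is axiom D, which corresponds to seriality. R is serial — valid.
(B) PNq → q is the dual of axiom B; it is valid on a frame exactly when R is symmetric. R is symmetric, so valid.
(C) Pq → q is valid only on frames where every R-edge is a self-loop. Here R ⊄ identity — not valid.
(D) axiom 5: valid iff R is euclidean. R is not euclidean — not valid.

A, B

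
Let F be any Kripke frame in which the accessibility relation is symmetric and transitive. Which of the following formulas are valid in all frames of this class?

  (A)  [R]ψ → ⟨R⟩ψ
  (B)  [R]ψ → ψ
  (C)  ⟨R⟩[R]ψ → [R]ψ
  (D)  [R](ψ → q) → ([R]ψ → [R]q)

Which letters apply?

A symmetric transitive relation is euclidean (uRv and uRw give vRu by symmetry, then vRw by transitivity).
(A) [R]ψ → ⟨R⟩ψ (axiom D) characterises the serial frames. Such an R need not be serial — not valid.
(B) [R]ψ → ψ (axiom T) characterises the reflexive frames. Such an R need not be reflexive — not valid.
(C) ⟨R⟩[R]ψ → [R]ψ is the dual of axiom 5; it is valid on a frame exactly when R is euclidean. Every such R is euclidean, so valid.
(D) [R](ψ → q) → ([R]ψ → [R]q) is the K axiom; it holds on all frames — valid.

C, D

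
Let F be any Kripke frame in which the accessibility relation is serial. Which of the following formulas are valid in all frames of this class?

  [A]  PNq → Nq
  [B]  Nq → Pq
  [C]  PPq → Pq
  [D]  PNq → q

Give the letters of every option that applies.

(A) the dual of axiom 5: valid iff R is euclidean. Such an R need not be euclidean — not valid.
(B) Nq → Pq (axiom D) characterises the serial frames. Every such R is serial — valid.
(C) the dual of axiom 4: valid iff R is transitive. Such an R need not be transitive — not valid.
(D) PNq → q is the dual of axiom B, which corresponds to symmetry. Such an R need not be symmetric — not valid.

B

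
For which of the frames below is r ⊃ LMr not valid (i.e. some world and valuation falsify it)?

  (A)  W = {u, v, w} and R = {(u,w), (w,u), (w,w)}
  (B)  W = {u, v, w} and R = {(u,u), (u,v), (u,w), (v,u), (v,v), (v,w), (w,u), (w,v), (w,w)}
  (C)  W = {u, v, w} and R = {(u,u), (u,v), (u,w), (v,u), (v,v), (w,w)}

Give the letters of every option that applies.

The schema r ⊃ LMr is axiom B; it is valid on a frame iff R is symmetric.
(A) R is symmetric (every R-edge is matched by its reverse), so the schema is valid here.
(B) R is symmetric (every R-edge is matched by its reverse), so the schema is valid here.
(C) R is not symmetric (u R w but not w R u), so the schema fails here.

C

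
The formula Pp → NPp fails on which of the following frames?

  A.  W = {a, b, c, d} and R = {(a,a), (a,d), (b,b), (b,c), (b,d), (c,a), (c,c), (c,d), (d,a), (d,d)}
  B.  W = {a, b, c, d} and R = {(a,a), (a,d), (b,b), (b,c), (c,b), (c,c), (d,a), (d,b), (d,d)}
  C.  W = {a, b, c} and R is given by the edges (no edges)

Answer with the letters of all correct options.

A, B

The schema Pp → NPp is axiom 5; it is valid on a frame iff R is euclidean.
(A) R is not euclidean (b R c and b R b but not c R b), so the schema fails here.
(B) R is not euclidean (d R a and d R b but not a R b), so the schema fails here.
(C) R is euclidean (any two R-successors of the same world are R-related), so the schema is valid here.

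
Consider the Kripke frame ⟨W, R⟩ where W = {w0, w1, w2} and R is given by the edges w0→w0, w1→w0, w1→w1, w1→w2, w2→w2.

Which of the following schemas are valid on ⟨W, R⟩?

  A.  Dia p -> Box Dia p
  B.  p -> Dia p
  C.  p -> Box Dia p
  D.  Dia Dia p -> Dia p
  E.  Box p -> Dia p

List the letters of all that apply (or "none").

B, D, E

R is reflexive: each world relates to itself.
R is not symmetric: w1 R w0 but not w0 R w1.
R is transitive: R is closed under composition.
R is not euclidean: w1 R w0 and w1 R w1 but not w0 R w1.
R is serial: every world has an R-successor.
(A) Dia p -> Box Dia p (axiom 5) characterises the euclidean frames. R is not euclidean — not valid.
(B) the dual of axiom T: valid iff R is reflexive. R is reflexive — valid.
(C) p -> Box Dia p (axiom B) characterises the symmetric frames. R is not symmetric — not valid.
(D) Dia Dia p -> Dia p is the dual of axiom 4, which corresponds to transitivity. R is transitive — valid.
(E) axiom D: valid iff R is serial. R is serial — valid.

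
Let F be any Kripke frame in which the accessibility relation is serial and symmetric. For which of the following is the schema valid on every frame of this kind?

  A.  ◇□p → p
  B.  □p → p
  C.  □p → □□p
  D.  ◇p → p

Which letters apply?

A

(A) ◇□p → p is the dual of axiom B; it is valid on a frame exactly when R is symmetric. Every such R is symmetric, so valid.
(B) □p → p (axiom T) characterises the reflexive frames. Such an R need not be reflexive — not valid.
(C) □p → □□p is axiom 4; it is valid on a frame exactly when R is transitive. Such an R need not be transitive, so not valid.
(D) ◇p → p is the converse of T; it holds exactly when R ⊆ identity. Such an R need not be a subset of the identity — not valid.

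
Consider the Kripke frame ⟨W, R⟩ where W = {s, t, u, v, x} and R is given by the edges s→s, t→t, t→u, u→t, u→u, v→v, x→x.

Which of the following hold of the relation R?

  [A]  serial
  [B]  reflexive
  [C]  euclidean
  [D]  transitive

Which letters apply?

A, B, C, D

(A) serial: every world has an R-successor.
(B) reflexive: each world relates to itself.
(C) euclidean: any two R-successors of the same world are R-related.
(D) transitive: R is closed under composition.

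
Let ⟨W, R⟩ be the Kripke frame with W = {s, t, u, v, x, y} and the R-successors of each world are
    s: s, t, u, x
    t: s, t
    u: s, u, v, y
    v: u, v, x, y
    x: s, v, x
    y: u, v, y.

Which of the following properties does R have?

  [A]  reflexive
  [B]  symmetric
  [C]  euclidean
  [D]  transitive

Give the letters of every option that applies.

(A) reflexive: each world relates to itself.
(B) symmetric: every R-edge is matched by its reverse.
(C) not euclidean: s R t and s R u but not t R u.
(D) not transitive: s R u and u R v but not s R v.

A, B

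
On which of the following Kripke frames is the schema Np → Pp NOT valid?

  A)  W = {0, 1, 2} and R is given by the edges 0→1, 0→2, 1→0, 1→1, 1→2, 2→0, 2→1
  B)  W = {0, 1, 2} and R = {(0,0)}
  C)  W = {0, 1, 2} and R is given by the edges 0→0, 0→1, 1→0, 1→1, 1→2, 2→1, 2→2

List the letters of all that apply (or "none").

The schema Np → Pp is axiom D; it is valid on a frame iff R is serial.
(A) R is serial (every world has an R-successor), so the schema is valid here.
(B) R is not serial (1 has no R-successor), so the schema fails here.
(C) R is serial (every world has an R-successor), so the schema is valid here.

B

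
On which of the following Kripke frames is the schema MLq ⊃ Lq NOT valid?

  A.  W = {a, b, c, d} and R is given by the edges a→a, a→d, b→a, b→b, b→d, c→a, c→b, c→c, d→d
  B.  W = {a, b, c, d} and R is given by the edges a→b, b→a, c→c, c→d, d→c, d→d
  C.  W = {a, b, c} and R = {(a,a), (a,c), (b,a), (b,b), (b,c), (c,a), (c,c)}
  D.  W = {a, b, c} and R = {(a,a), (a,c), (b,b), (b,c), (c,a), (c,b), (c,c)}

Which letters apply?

A, B, C, D

The schema MLq ⊃ Lq is the dual of axiom 5; it is valid on a frame iff R is euclidean.
(A) R is not euclidean (a R d and a R a but not d R a), so the schema fails here.
(B) R is not euclidean (a R b and a R b but not b R b), so the schema fails here.
(C) R is not euclidean (b R a and b R b but not a R b), so the schema fails here.
(D) R is not euclidean (c R a and c R b but not a R b), so the schema fails here.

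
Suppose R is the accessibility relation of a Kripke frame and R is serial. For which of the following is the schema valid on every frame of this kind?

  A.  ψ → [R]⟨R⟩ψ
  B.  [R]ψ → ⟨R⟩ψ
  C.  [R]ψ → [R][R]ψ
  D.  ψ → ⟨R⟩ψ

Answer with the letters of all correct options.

(A) axiom B: valid iff R is symmetric. Such an R need not be symmetric — not valid.
(B) [R]ψ → ⟨R⟩ψ is axiom D; it is valid on a frame exactly when R is serial. Every such R is serial, so valid.
(C) [R]ψ → [R][R]ψ (axiom 4) characterises the transitive frames. Such an R need not be transitive — not valid.
(D) ψ → ⟨R⟩ψ (the dual of axiom T) characterises the reflexive frames. Such an R need not be reflexive — not valid.

B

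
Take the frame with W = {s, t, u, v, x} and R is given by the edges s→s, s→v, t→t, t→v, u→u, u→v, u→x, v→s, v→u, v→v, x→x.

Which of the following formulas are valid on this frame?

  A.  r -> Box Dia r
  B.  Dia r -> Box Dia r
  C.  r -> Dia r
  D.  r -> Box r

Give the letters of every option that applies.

C

R is reflexive: each world relates to itself.
R is not symmetric: t R v but not v R t.
R is not euclidean: t R v and t R t but not v R t.
R is not a subset of the identity: s R v with s ≠ v.
(A) r -> Box Dia r (axiom B) characterises the symmetric frames. R is not symmetric — not valid.
(B) axiom 5: valid iff R is euclidean. R is not euclidean — not valid.
(C) r -> Dia r is the dual of axiom T, which corresponds to reflexivity. R is reflexive — valid.
(D) r -> Box r is valid only on frames where every R-edge is a self-loop. Here R ⊄ identity — not valid.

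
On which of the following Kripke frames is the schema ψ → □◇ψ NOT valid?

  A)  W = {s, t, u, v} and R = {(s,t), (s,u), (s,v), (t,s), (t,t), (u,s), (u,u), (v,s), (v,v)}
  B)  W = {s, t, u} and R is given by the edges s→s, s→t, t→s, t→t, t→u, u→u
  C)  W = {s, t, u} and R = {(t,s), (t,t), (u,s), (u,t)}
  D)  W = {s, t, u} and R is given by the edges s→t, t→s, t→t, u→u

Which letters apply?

The schema ψ → □◇ψ is axiom B; it is valid on a frame iff R is symmetric.
(A) R is symmetric (every R-edge is matched by its reverse), so the schema is valid here.
(B) R is not symmetric (t R u but not u R t), so the schema fails here.
(C) R is not symmetric (t R s but not s R t), so the schema fails here.
(D) R is symmetric (every R-edge is matched by its reverse), so the schema is valid here.

B, C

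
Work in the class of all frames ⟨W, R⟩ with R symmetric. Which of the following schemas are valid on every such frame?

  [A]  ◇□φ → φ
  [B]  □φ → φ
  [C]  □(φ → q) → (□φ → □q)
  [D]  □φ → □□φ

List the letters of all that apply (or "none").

A, C

(A) ◇□φ → φ (the dual of axiom B) characterises the symmetric frames. Every such R is symmetric — valid.
(B) □φ → φ is axiom T, which corresponds to reflexivity. Such an R need not be reflexive — not valid.
(C) this is just K, valid on every normal frame.
(D) □φ → □□φ is axiom 4, which corresponds to transitivity. Such an R need not be transitive — not valid.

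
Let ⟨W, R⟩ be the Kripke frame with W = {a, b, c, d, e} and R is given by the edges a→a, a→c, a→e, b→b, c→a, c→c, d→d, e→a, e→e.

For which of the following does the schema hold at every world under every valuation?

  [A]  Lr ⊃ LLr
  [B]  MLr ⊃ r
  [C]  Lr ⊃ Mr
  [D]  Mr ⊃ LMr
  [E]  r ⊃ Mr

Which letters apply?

B, C, E

R is reflexive: each world relates to itself.
R is symmetric: every R-edge is matched by its reverse.
R is not transitive: c R a and a R e but not c R e.
R is not euclidean: a R c and a R e but not c R e.
R is serial: every world has an R-successor.
(A) Lr ⊃ LLr (axiom 4) characterises the transitive frames. R is not transitive — not valid.
(B) MLr ⊃ r is the dual of axiom B; it is valid on a frame exactly when R is symmetric. R is symmetric, so valid.
(C) Lr ⊃ Mr (axiom D) characterises the serial frames. R is serial — valid.
(D) axiom 5: valid iff R is euclidean. R is not euclidean — not valid.
(E) the dual of axiom T: valid iff R is reflexive. R is reflexive — valid.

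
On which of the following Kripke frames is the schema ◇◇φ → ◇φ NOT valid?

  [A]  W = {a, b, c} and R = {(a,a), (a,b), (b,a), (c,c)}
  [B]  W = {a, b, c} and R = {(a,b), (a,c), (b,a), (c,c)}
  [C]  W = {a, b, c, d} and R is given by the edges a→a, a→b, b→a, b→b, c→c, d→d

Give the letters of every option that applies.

The schema ◇◇φ → ◇φ is the dual of axiom 4; it is valid on a frame iff R is transitive.
(A) R is not transitive (b R a and a R b but not b R b), so the schema fails here.
(B) R is not transitive (a R b and b R a but not a R a), so the schema fails here.
(C) R is transitive (R is closed under composition), so the schema is valid here.

A, B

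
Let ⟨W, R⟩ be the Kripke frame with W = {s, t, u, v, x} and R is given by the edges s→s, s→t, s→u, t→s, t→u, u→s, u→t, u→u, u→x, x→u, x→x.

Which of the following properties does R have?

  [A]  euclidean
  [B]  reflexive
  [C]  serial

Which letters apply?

(A) not euclidean: u R s and u R x but not s R x.
(B) not reflexive: not t R t.
(C) not serial: v has no R-successor.

none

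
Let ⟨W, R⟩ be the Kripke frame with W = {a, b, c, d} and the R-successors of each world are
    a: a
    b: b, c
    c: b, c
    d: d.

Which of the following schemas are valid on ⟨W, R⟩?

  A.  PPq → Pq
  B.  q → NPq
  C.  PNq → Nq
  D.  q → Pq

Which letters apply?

R is reflexive: each world relates to itself.
R is symmetric: every R-edge is matched by its reverse.
R is transitive: R is closed under composition.
R is euclidean: any two R-successors of the same world are R-related.
(A) PPq → Pq is the dual of axiom 4; it is valid on a frame exactly when R is transitive. R is transitive, so valid.
(B) q → NPq is axiom B, which corresponds to symmetry. R is symmetric — valid.
(C) the dual of axiom 5: valid iff R is euclidean. R is euclidean — valid.
(D) q → Pq (the dual of axiom T) characterises the reflexive frames. R is reflexive — valid.

A, B, C, D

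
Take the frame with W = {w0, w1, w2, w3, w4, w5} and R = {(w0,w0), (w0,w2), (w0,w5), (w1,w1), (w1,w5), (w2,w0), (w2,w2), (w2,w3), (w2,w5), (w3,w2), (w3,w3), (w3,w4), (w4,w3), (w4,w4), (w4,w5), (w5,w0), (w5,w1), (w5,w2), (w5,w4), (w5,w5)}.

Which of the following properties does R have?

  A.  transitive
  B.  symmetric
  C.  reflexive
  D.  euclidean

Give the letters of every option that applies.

(A) not transitive: w0 R w2 and w2 R w3 but not w0 R w3.
(B) symmetric: every R-edge is matched by its reverse.
(C) reflexive: each world relates to itself.
(D) not euclidean: w2 R w0 and w2 R w3 but not w0 R w3.

B, C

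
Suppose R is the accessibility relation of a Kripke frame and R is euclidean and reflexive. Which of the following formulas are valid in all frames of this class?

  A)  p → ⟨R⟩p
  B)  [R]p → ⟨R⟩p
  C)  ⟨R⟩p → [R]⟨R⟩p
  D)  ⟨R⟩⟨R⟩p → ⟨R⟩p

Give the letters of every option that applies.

A, B, C, D

A reflexive euclidean relation is also symmetric (from wRw and wRv the euclidean condition gives vRw) and hence transitive; it is an equivalence relation.
(A) p → ⟨R⟩p is the dual of axiom T, which corresponds to reflexivity. Every such R is reflexive — valid.
(B) axiom D: valid iff R is serial. Every such R is serial — valid.
(C) axiom 5: valid iff R is euclidean. Every such R is euclidean — valid.
(D) ⟨R⟩⟨R⟩p → ⟨R⟩p (the dual of axiom 4) characterises the transitive frames. Every such R is transitive — valid.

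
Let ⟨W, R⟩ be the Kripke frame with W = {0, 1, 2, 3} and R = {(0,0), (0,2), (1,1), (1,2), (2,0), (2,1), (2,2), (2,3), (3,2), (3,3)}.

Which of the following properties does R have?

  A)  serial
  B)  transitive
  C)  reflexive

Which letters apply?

(A) serial: every world has an R-successor.
(B) not transitive: 0 R 2 and 2 R 1 but not 0 R 1.
(C) reflexive: each world relates to itself.

A, C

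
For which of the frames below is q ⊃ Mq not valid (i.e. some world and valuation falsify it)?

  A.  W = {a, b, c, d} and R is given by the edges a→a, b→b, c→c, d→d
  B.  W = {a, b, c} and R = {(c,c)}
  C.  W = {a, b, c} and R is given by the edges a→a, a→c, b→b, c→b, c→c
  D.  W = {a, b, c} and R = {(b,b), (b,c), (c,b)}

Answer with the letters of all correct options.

B, D

The schema q ⊃ Mq is the dual of axiom T; it is valid on a frame iff R is reflexive.
(A) R is reflexive (each world relates to itself), so the schema is valid here.
(B) R is not reflexive (not a R a), so the schema fails here.
(C) R is reflexive (each world relates to itself), so the schema is valid here.
(D) R is not reflexive (not a R a), so the schema fails here.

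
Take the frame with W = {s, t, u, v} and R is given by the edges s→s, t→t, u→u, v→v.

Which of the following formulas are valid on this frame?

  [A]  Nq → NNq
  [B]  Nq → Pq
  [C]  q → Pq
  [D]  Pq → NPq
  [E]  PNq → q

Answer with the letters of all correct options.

A, B, C, D, E

R is reflexive: each world relates to itself.
R is symmetric: every R-edge is matched by its reverse.
R is transitive: R is closed under composition.
R is euclidean: any two R-successors of the same world are R-related.
R is serial: every world has an R-successor.
(A) Nq → NNq is axiom 4; it is valid on a frame exactly when R is transitive. R is transitive, so valid.
(B) Nq → Pq is axiom D, which corresponds to seriality. R is serial — valid.
(C) q → Pq is the dual of axiom T, which corresponds to reflexivity. R is reflexive — valid.
(D) Pq → NPq is axiom 5; it is valid on a frame exactly when R is euclidean. R is euclidean, so valid.
(E) PNq → q (the dual of axiom B) characterises the symmetric frames. R is symmetric — valid.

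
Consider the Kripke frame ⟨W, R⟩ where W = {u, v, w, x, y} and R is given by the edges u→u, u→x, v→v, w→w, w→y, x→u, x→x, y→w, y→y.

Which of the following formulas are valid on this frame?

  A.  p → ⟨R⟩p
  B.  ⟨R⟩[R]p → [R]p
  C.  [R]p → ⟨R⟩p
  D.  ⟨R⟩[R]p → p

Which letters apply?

R is reflexive: each world relates to itself.
R is symmetric: every R-edge is matched by its reverse.
R is euclidean: any two R-successors of the same world are R-related.
R is serial: every world has an R-successor.
(A) the dual of axiom T: valid iff R is reflexive. R is reflexive — valid.
(B) ⟨R⟩[R]p → [R]p (the dual of axiom 5) characterises the euclidean frames. R is euclidean — valid.
(C) axiom D: valid iff R is serial. R is serial — valid.
(D) ⟨R⟩[R]p → p is the dual of axiom B, which corresponds to symmetry. R is symmetric — valid.

A, B, C, D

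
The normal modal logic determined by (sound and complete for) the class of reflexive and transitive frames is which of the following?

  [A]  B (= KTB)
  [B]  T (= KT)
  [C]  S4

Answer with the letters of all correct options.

(A) B (= KTB) is determined by the class of reflexive and symmetric frames.
(B) T (= KT) is determined by the class of reflexive frames.
(C) S4 is determined by exactly this class.

C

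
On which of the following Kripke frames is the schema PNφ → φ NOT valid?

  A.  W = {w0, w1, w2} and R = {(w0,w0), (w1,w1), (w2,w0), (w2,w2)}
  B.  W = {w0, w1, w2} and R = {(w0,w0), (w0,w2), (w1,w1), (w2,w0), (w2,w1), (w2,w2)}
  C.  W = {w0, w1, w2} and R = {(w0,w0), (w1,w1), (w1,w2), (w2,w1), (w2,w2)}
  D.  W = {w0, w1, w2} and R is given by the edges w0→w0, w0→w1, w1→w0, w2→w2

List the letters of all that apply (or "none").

The schema PNφ → φ is the dual of axiom B; it is valid on a frame iff R is symmetric.
(A) R is not symmetric (w2 R w0 but not w0 R w2), so the schema fails here.
(B) R is not symmetric (w2 R w1 but not w1 R w2), so the schema fails here.
(C) R is symmetric (every R-edge is matched by its reverse), so the schema is valid here.
(D) R is symmetric (every R-edge is matched by its reverse), so the schema is valid here.

A, B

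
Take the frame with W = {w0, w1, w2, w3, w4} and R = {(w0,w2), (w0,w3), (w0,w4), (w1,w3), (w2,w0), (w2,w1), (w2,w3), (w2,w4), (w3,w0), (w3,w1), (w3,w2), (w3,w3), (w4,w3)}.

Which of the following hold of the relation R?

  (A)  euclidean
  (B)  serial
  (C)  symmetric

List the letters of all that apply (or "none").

(A) not euclidean: w0 R w3 and w0 R w4 but not w3 R w4.
(B) serial: every world has an R-successor.
(C) not symmetric: w0 R w4 but not w4 R w0.

B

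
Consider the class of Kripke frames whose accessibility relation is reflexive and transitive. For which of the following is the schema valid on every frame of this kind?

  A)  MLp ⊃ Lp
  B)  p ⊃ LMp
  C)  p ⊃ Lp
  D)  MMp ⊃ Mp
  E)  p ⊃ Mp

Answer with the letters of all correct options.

Reflexive relations are serial.
(A) MLp ⊃ Lp (the dual of axiom 5) characterises the euclidean frames. Such an R need not be euclidean — not valid.
(B) p ⊃ LMp is axiom B; it is valid on a frame exactly when R is symmetric. Such an R need not be symmetric, so not valid.
(C) p ⊃ Lp is equivalent to ◇p→p; it holds exactly when R ⊆ identity. Such an R need not be a subset of the identity — not valid.
(D) MMp ⊃ Mp is the dual of axiom 4; it is valid on a frame exactly when R is transitive. Every such R is transitive, so valid.
(E) p ⊃ Mp is the dual of axiom T, which corresponds to reflexivity. Every such R is reflexive — valid.

D, E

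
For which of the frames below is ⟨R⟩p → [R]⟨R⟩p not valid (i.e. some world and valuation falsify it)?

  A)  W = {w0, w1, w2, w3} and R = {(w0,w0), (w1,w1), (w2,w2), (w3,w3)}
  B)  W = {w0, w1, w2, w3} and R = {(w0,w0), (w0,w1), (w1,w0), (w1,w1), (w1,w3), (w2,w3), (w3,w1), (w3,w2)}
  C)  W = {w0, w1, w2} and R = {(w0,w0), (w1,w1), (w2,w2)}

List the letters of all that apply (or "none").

The schema ⟨R⟩p → [R]⟨R⟩p is axiom 5; it is valid on a frame iff R is euclidean.
(A) R is euclidean (any two R-successors of the same world are R-related), so the schema is valid here.
(B) R is not euclidean (w1 R w0 and w1 R w3 but not w0 R w3), so the schema fails here.
(C) R is euclidean (any two R-successors of the same world are R-related), so the schema is valid here.

B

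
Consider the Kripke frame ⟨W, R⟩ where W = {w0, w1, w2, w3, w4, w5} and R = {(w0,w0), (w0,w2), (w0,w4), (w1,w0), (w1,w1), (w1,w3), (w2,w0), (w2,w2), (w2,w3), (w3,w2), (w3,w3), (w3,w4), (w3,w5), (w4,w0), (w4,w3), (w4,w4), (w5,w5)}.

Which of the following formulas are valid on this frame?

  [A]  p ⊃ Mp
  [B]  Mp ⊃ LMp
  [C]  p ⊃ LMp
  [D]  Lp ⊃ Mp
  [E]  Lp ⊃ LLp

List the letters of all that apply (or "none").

R is reflexive: each world relates to itself.
R is not symmetric: w1 R w0 but not w0 R w1.
R is not transitive: w0 R w2 and w2 R w3 but not w0 R w3.
R is not euclidean: w0 R w2 and w0 R w4 but not w2 R w4.
R is serial: every world has an R-successor.
(A) the dual of axiom T: valid iff R is reflexive. R is reflexive — valid.
(B) Mp ⊃ LMp (axiom 5) characterises the euclidean frames. R is not euclidean — not valid.
(C) axiom B: valid iff R is symmetric. R is not symmetric — not valid.
(D) Lp ⊃ Mp (axiom D) characterises the serial frames. R is serial — valid.
(E) Lp ⊃ LLp is axiom 4, which corresponds to transitivity. R is not transitive — not valid.

A, D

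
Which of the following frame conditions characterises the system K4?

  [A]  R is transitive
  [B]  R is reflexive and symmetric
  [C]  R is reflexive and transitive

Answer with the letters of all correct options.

(A) K4 is sound and complete for exactly this class.
(B) this class determines B (= KTB), not K4.
(C) this class determines S4, not K4.

A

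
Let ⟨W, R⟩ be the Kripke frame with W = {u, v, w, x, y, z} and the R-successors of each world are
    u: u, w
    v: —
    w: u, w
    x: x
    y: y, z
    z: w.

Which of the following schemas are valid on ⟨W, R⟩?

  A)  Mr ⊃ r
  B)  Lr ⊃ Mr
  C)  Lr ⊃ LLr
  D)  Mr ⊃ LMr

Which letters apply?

R is not transitive: y R z and z R w but not y R w.
R is not euclidean: y R z and y R y but not z R y.
R is not serial: v has no R-successor.
R is not a subset of the identity: u R w with u ≠ w.
(A) Mr ⊃ r is the converse of T; it holds exactly when R ⊆ identity. Here R ⊄ identity — not valid.
(B) axiom D: valid iff R is serial. R is not serial — not valid.
(C) axiom 4: valid iff R is transitive. R is not transitive — not valid.
(D) Mr ⊃ LMr is axiom 5; it is valid on a frame exactly when R is euclidean. R is not euclidean, so not valid.

none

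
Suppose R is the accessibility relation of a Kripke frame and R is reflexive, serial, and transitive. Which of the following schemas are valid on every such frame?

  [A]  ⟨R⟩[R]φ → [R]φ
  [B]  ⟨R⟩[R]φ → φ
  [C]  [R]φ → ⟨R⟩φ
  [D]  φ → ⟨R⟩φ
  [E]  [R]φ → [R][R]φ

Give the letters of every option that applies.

(A) ⟨R⟩[R]φ → [R]φ is the dual of axiom 5; it is valid on a frame exactly when R is euclidean. Such an R need not be euclidean, so not valid.
(B) ⟨R⟩[R]φ → φ is the dual of axiom B; it is valid on a frame exactly when R is symmetric. Such an R need not be symmetric, so not valid.
(C) [R]φ → ⟨R⟩φ (axiom D) characterises the serial frames. Every such R is serial — valid.
(D) φ → ⟨R⟩φ is the dual of axiom T; it is valid on a frame exactly when R is reflexive. Every such R is reflexive, so valid.
(E) [R]φ → [R][R]φ is axiom 4; it is valid on a frame exactly when R is transitive. Every such R is transitive, so valid.

C, D, E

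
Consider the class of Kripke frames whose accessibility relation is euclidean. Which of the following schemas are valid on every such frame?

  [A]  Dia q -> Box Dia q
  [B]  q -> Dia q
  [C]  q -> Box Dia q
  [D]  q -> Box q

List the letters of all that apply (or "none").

(A) Dia q -> Box Dia q (axiom 5) characterises the euclidean frames. Every such R is euclidean — valid.
(B) q -> Dia q is the dual of axiom T, which corresponds to reflexivity. Such an R need not be reflexive — not valid.
(C) q -> Box Dia q is axiom B; it is valid on a frame exactly when R is symmetric. Such an R need not be symmetric, so not valid.
(D) q -> Box q is equivalent to ◇p→p; it holds exactly when R ⊆ identity. Such an R need not be a subset of the identity — not valid.

A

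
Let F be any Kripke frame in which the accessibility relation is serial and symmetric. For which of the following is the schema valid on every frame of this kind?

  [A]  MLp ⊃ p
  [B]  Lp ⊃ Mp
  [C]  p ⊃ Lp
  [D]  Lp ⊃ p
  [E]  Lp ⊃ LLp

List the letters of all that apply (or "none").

(A) the dual of axiom B: valid iff R is symmetric. Every such R is symmetric — valid.
(B) Lp ⊃ Mp is axiom D, which corresponds to seriality. Every such R is serial — valid.
(C) p ⊃ Lp is equivalent to ◇p→p; it holds exactly when R ⊆ identity. Such an R need not be a subset of the identity — not valid.
(D) Lp ⊃ p (axiom T) characterises the reflexive frames. Such an R need not be reflexive — not valid.
(E) Lp ⊃ LLp (axiom 4) characterises the transitive frames. Such an R need not be transitive — not valid.

A, B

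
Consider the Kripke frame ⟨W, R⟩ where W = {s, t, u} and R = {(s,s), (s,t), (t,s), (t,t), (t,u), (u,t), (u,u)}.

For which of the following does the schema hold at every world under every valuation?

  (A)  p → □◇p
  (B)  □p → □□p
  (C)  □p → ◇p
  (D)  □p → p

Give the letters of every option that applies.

A, C, D

R is reflexive: each world relates to itself.
R is symmetric: every R-edge is matched by its reverse.
R is not transitive: s R t and t R u but not s R u.
R is serial: every world has an R-successor.
(A) p → □◇p (axiom B) characterises the symmetric frames. R is symmetric — valid.
(B) □p → □□p is axiom 4; it is valid on a frame exactly when R is transitive. R is not transitive, so not valid.
(C) □p → ◇p (axiom D) characterises the serial frames. R is serial — valid.
(D) □p → p is axiom T, which corresponds to reflexivity. R is reflexive — valid.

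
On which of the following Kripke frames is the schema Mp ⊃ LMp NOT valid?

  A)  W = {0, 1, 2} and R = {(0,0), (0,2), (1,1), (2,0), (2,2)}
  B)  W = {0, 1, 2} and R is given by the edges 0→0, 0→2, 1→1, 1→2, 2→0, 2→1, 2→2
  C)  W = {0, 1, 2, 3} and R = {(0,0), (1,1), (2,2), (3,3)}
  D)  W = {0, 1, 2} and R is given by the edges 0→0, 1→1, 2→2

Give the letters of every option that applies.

B

The schema Mp ⊃ LMp is axiom 5; it is valid on a frame iff R is euclidean.
(A) R is euclidean (any two R-successors of the same world are R-related), so the schema is valid here.
(B) R is not euclidean (2 R 0 and 2 R 1 but not 0 R 1), so the schema fails here.
(C) R is euclidean (any two R-successors of the same world are R-related), so the schema is valid here.
(D) R is euclidean (any two R-successors of the same world are R-related), so the schema is valid here.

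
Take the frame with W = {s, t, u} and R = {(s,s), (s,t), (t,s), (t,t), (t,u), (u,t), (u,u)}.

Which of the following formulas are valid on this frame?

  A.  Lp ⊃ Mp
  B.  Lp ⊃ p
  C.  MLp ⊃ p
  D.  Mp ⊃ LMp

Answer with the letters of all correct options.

R is reflexive: each world relates to itself.
R is symmetric: every R-edge is matched by its reverse.
R is not euclidean: t R s and t R u but not s R u.
R is serial: every world has an R-successor.
(A) Lp ⊃ Mp is axiom D, which corresponds to seriality. R is serial — valid.
(B) Lp ⊃ p is axiom T, which corresponds to reflexivity. R is reflexive — valid.
(C) MLp ⊃ p is the dual of axiom B, which corresponds to symmetry. R is symmetric — valid.
(D) Mp ⊃ LMp is axiom 5, which corresponds to the euclidean property. R is not euclidean — not valid.

A, B, C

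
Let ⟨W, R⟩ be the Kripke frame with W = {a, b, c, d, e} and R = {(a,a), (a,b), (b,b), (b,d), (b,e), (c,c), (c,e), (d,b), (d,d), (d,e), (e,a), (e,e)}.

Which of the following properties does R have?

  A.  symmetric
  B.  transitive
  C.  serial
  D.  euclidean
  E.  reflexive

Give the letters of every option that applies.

(A) not symmetric: a R b but not b R a.
(B) not transitive: a R b and b R d but not a R d.
(C) serial: every world has an R-successor.
(D) not euclidean: a R b and a R a but not b R a.
(E) reflexive: each world relates to itself.

C, E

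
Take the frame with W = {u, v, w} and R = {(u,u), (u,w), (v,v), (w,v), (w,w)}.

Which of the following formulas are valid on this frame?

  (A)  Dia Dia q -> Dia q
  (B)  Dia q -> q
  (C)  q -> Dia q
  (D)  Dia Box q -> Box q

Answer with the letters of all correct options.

C

R is reflexive: each world relates to itself.
R is not transitive: u R w and w R v but not u R v.
R is not euclidean: u R w and u R u but not w R u.
R is not a subset of the identity: u R w with u ≠ w.
(A) Dia Dia q -> Dia q is the dual of axiom 4, which corresponds to transitivity. R is not transitive — not valid.
(B) Dia q -> q is the converse of T; it holds exactly when R ⊆ identity. Here R ⊄ identity — not valid.
(C) q -> Dia q (the dual of axiom T) characterises the reflexive frames. R is reflexive — valid.
(D) Dia Box q -> Box q is the dual of axiom 5; it is valid on a frame exactly when R is euclidean. R is not euclidean, so not valid.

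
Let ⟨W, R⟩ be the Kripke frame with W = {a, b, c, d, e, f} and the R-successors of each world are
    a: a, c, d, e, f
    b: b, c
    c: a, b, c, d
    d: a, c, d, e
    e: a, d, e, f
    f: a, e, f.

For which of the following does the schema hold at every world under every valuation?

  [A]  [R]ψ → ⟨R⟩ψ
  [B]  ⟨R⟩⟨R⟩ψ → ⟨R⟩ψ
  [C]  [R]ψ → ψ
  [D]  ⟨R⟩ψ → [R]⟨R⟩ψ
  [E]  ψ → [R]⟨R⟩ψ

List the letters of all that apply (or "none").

R is reflexive: each world relates to itself.
R is symmetric: every R-edge is matched by its reverse.
R is not transitive: a R c and c R b but not a R b.
R is not euclidean: a R c and a R e but not c R e.
R is serial: every world has an R-successor.
(A) axiom D: valid iff R is serial. R is serial — valid.
(B) the dual of axiom 4: valid iff R is transitive. R is not transitive — not valid.
(C) axiom T: valid iff R is reflexive. R is reflexive — valid.
(D) ⟨R⟩ψ → [R]⟨R⟩ψ is axiom 5, which corresponds to the euclidean property. R is not euclidean — not valid.
(E) axiom B: valid iff R is symmetric. R is symmetric — valid.

A, C, E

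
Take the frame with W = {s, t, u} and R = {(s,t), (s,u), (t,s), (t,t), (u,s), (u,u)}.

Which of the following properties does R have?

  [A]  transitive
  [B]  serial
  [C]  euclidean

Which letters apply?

(A) not transitive: s R t and t R s but not s R s.
(B) serial: every world has an R-successor.
(C) not euclidean: s R t and s R u but not t R u.

B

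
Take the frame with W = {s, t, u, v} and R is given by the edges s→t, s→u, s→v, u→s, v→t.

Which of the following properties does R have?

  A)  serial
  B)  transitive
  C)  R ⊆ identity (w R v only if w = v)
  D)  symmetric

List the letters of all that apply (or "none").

(A) not serial: t has no R-successor.
(B) not transitive: s R u and u R s but not s R s.
(C) not ⊆ identity: s R t with s ≠ t.
(D) not symmetric: s R t but not t R s.

none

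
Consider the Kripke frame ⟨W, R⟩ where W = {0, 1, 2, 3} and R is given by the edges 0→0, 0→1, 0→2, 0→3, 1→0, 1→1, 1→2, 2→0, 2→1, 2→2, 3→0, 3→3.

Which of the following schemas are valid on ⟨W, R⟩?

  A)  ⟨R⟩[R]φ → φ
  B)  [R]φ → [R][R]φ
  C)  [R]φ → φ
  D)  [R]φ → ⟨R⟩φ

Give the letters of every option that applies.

R is reflexive: each world relates to itself.
R is symmetric: every R-edge is matched by its reverse.
R is not transitive: 1 R 0 and 0 R 3 but not 1 R 3.
R is serial: every world has an R-successor.
(A) ⟨R⟩[R]φ → φ is the dual of axiom B; it is valid on a frame exactly when R is symmetric. R is symmetric, so valid.
(B) [R]φ → [R][R]φ is axiom 4; it is valid on a frame exactly when R is transitive. R is not transitive, so not valid.
(C) [R]φ → φ (axiom T) characterises the reflexive frames. R is reflexive — valid.
(D) [R]φ → ⟨R⟩φ is axiom D; it is valid on a frame exactly when R is serial. R is serial, so valid.

A, C, D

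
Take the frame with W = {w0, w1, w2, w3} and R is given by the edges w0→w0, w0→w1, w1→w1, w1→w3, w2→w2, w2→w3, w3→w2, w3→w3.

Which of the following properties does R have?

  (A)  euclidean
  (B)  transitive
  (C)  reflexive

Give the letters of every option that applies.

C

(A) not euclidean: w0 R w1 and w0 R w0 but not w1 R w0.
(B) not transitive: w0 R w1 and w1 R w3 but not w0 R w3.
(C) reflexive: each world relates to itself.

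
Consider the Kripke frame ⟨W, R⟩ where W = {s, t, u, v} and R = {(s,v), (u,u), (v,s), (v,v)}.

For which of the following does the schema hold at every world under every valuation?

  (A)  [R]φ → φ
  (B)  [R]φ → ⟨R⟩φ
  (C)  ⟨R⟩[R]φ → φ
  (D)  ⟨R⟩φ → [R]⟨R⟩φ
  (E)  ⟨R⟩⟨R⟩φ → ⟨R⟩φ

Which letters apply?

R is not reflexive: not s R s.
R is symmetric: every R-edge is matched by its reverse.
R is not transitive: s R v and v R s but not s R s.
R is not euclidean: v R s and v R s but not s R s.
R is not serial: t has no R-successor.
(A) [R]φ → φ is axiom T; it is valid on a frame exactly when R is reflexive. R is not reflexive, so not valid.
(B) axiom D: valid iff R is serial. R is not serial — not valid.
(C) ⟨R⟩[R]φ → φ is the dual of axiom B, which corresponds to symmetry. R is symmetric — valid.
(D) ⟨R⟩φ → [R]⟨R⟩φ (axiom 5) characterises the euclidean frames. R is not euclidean — not valid.
(E) ⟨R⟩⟨R⟩φ → ⟨R⟩φ is the dual of axiom 4, which corresponds to transitivity. R is not transitive — not valid.

C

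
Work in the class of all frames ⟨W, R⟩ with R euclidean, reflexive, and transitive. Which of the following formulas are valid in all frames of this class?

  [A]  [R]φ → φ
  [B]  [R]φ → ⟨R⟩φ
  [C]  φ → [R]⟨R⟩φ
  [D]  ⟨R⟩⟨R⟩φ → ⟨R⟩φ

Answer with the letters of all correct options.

A relation that is euclidean, reflexive, and transitive is also serial and symmetric.
(A) [R]φ → φ is axiom T, which corresponds to reflexivity. Every such R is reflexive — valid.
(B) [R]φ → ⟨R⟩φ is axiom D, which corresponds to seriality. Every such R is serial — valid.
(C) φ → [R]⟨R⟩φ is axiom B; it is valid on a frame exactly when R is symmetric. Every such R is symmetric, so valid.
(D) the dual of axiom 4: valid iff R is transitive. Every such R is transitive — valid.

A, B, C, D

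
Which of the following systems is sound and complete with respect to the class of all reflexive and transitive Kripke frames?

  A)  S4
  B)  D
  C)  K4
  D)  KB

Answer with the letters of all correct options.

A

(A) S4 is determined by exactly this class.
(B) D is determined by the class of serial frames.
(C) K4 is determined by the class of transitive frames.
(D) KB is determined by the class of symmetric frames.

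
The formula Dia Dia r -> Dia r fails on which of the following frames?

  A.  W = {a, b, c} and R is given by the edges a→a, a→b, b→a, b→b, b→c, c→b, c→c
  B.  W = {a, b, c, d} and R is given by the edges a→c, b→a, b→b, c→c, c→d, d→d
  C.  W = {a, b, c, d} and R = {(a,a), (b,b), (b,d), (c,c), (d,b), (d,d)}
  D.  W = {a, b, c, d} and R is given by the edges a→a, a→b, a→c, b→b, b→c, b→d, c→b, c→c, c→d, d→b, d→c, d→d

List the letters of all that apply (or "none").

The schema Dia Dia r -> Dia r is the dual of axiom 4; it is valid on a frame iff R is transitive.
(A) R is not transitive (a R b and b R c but not a R c), so the schema fails here.
(B) R is not transitive (a R c and c R d but not a R d), so the schema fails here.
(C) R is transitive (R is closed under composition), so the schema is valid here.
(D) R is not transitive (a R b and b R d but not a R d), so the schema fails here.

A, B, D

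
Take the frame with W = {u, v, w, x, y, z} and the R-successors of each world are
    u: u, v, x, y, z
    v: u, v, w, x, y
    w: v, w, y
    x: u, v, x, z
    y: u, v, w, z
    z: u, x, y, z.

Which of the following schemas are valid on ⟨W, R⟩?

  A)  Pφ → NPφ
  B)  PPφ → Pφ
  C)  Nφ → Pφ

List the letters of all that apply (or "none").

R is not transitive: u R v and v R w but not u R w.
R is not euclidean: u R v and u R z but not v R z.
R is serial: every world has an R-successor.
(A) Pφ → NPφ is axiom 5, which corresponds to the euclidean property. R is not euclidean — not valid.
(B) PPφ → Pφ is the dual of axiom 4, which corresponds to transitivity. R is not transitive — not valid.
(C) axiom D: valid iff R is serial. R is serial — valid.

C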